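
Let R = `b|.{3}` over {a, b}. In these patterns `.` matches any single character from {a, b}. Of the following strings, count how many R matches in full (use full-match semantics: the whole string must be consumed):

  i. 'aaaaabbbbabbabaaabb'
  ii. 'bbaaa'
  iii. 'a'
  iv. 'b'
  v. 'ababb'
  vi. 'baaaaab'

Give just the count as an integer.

i → no match
ii → no match
iii → no match
iv → match
v → no match
vi → no match
Total matched: 1

1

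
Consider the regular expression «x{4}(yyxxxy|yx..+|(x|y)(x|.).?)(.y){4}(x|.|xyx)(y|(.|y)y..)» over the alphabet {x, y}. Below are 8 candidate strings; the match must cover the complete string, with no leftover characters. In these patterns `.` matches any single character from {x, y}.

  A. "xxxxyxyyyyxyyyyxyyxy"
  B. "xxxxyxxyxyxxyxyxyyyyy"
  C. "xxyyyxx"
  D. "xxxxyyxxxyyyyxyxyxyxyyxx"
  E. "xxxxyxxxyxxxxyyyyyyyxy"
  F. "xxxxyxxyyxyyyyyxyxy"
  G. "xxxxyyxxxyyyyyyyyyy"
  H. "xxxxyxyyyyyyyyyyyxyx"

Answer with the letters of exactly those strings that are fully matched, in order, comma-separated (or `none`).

B, E, F

A → no match
B → match
C → no match
D → no match
E → match
F → match
G → no match
H → no match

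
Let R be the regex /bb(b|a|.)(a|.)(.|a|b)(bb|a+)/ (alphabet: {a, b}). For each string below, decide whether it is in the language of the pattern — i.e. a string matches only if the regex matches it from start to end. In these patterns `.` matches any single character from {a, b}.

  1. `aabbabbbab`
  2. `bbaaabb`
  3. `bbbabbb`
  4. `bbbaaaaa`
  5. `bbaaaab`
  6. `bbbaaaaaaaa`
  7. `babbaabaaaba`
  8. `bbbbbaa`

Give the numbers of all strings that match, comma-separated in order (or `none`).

1 → no match — must start with `bb`
2 → match
3 → match
4 → match
5 → no match
6 → match
7 → no match — must start with `bb`
8 → match

2, 3, 4, 6, 8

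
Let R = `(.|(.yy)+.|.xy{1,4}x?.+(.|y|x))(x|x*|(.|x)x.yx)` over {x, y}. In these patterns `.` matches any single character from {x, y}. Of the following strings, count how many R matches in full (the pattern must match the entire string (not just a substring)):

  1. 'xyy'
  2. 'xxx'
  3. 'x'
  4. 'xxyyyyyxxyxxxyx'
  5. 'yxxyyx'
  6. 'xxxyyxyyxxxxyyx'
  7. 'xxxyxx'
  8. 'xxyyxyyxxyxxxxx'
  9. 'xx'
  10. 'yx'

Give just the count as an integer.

7

1 → no match
2 → match
3 → match
4 → match
5 → match
6 → no match
7 → no match
8 → match
9 → match
10 → match
Total matched: 7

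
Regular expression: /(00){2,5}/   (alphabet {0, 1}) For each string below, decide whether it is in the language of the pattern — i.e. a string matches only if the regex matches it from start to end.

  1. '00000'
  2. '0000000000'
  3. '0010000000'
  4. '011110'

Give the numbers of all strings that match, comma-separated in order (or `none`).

1 → no match
2 → match
3 → no match
4 → no match — must start with '00'

2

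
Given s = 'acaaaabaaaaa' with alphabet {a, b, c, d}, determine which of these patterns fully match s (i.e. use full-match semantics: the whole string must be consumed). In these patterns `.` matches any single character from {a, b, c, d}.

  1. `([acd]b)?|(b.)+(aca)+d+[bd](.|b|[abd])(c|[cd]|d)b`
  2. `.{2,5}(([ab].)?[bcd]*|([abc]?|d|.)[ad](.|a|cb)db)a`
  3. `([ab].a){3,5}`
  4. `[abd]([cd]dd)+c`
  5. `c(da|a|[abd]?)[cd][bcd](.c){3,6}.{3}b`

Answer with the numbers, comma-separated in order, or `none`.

1 → no match
2 → no match
3 → match
4 → no match — must end with 'ddc'
5 → no match — must start with 'c'

3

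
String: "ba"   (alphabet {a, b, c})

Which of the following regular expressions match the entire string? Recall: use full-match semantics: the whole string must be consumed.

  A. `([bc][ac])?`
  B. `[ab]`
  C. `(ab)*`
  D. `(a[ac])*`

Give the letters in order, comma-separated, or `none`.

A → match
B → no match
C → no match
D → no match

A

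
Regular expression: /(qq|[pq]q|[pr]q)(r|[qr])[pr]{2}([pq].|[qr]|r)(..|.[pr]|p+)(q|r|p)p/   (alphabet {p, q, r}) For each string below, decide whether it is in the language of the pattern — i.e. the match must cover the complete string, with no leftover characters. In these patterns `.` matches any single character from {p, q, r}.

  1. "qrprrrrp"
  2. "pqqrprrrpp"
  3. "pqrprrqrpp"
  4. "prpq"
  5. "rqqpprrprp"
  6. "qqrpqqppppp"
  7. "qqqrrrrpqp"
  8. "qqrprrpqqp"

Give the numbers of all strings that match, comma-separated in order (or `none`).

2, 3, 5, 7, 8

1. "qrprrrrp" → no match
2. "pqqrprrrpp" → match
3. "pqrprrqrpp" → match
4. "prpq" → no match — must end with "p"
5. "rqqpprrprp" → match
6. "qqrpqqppppp" → no match
7. "qqqrrrrpqp" → match
8. "qqrprrpqqp" → match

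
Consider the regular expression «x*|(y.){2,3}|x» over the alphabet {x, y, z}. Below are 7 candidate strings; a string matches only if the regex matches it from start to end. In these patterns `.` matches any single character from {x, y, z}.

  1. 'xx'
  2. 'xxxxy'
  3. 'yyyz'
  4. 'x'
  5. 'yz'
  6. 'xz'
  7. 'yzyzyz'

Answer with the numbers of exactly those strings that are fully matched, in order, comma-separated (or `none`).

1, 3, 4, 7

1. 'xx' → match
2. 'xxxxy' → no match
3. 'yyyz' → match
4. 'x' → match
5. 'yz' → no match
6. 'xz' → no match
7. 'yzyzyz' → match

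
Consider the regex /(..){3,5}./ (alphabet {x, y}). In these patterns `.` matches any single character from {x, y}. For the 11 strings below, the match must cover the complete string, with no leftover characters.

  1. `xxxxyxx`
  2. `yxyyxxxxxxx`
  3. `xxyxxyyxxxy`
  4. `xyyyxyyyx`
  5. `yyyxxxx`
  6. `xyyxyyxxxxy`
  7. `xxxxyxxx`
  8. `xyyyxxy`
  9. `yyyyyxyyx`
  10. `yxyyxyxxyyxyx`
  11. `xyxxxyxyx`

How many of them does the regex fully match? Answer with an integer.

1 → match
2 → match
3 → match
4 → match
5 → match
6 → match
7 → no match
8 → match
9 → match
10 → no match
11 → match
Total matched: 9

9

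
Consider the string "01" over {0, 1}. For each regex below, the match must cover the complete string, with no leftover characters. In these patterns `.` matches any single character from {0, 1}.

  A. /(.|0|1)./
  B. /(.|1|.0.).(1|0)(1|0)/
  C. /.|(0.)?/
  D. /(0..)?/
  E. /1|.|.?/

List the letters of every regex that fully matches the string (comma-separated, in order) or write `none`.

A → match
B → no match
C → match
D → no match
E → no match

A, C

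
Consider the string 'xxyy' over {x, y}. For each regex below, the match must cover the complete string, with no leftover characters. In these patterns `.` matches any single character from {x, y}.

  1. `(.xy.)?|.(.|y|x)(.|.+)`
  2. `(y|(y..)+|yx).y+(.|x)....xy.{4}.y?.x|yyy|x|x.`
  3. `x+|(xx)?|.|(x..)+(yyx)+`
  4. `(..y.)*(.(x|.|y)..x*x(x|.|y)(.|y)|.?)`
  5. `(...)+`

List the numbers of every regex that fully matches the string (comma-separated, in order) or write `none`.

1, 4

1 → match
2 → no match
3 → no match
4 → match
5 → no match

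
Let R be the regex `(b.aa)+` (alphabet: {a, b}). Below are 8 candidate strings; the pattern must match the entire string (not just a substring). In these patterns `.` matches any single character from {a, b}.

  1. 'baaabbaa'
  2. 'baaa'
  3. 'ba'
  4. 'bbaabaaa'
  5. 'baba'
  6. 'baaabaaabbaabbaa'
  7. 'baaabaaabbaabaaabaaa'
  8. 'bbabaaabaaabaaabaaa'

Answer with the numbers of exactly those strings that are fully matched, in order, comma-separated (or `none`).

1, 2, 4, 6, 7

1 → match
2 → match
3 → no match — must end with 'aa'
4 → match
5 → no match — must end with 'aa'
6 → match
7 → match
8 → no match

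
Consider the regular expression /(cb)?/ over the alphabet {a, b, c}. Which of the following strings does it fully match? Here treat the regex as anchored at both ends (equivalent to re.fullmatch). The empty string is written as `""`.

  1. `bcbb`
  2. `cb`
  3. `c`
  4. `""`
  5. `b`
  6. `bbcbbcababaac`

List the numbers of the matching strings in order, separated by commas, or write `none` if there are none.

2, 4

1 → no match
2 → match
3 → no match
4 → match
5 → no match
6 → no match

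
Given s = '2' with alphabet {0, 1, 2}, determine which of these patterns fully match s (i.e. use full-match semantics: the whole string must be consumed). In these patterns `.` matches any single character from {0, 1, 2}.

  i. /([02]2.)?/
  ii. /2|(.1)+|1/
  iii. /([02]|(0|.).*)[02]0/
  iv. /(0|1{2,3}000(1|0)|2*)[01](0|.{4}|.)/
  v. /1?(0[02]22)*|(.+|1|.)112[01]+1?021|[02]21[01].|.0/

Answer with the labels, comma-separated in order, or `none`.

i → no match
ii → match
iii → no match — must end with '0'
iv → no match
v → no match

ii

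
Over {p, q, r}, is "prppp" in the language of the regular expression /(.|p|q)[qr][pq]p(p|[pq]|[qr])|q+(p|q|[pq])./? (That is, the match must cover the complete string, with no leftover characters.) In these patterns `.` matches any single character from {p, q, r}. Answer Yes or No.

Yes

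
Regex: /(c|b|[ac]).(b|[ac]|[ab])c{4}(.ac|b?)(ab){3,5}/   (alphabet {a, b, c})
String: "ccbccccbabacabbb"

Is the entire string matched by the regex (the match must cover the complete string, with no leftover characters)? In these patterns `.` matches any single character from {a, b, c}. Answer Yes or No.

No

Every match must end with "ab", but "ccbccccbabacabbb" does not.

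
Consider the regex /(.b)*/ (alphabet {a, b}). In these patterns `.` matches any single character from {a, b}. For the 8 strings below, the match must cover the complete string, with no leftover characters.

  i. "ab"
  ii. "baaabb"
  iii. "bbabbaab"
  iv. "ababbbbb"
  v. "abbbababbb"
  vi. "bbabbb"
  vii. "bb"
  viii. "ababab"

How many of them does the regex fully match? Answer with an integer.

i → match
ii → no match
iii → no match
iv → match
v → match
vi → match
vii → match
viii → match
Total matched: 6

6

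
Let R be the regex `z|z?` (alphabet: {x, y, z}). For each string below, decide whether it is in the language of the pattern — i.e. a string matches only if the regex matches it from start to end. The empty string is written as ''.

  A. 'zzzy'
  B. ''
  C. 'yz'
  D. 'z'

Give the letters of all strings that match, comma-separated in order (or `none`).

B, D

A → no match
B → match
C → no match
D → match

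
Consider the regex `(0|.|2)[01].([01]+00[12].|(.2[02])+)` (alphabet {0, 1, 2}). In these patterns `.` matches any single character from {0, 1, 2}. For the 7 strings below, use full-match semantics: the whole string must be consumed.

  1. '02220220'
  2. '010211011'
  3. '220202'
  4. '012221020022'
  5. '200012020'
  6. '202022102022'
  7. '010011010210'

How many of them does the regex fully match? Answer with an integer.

0

1 → no match
2 → no match
3 → no match
4 → no match
5 → no match
6 → no match
7 → no match
Total matched: 0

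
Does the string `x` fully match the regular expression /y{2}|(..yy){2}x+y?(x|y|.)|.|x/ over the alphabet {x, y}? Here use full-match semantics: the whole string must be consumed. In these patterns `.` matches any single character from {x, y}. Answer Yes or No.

Yes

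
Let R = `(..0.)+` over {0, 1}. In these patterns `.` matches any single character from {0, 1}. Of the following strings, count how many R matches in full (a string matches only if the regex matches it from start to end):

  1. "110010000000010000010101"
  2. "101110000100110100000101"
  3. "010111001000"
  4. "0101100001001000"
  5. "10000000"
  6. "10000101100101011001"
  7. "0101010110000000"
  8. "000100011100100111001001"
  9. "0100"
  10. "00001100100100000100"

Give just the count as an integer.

9

1 → match
2 → no match
3 → match
4 → match
5 → match
6 → match
7 → match
8 → match
9 → match
10 → match
Total matched: 9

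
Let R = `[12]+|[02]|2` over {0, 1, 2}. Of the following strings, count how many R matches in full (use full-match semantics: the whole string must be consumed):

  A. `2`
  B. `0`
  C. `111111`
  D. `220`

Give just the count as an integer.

A → match
B → match
C → match
D → no match
Total matched: 3

3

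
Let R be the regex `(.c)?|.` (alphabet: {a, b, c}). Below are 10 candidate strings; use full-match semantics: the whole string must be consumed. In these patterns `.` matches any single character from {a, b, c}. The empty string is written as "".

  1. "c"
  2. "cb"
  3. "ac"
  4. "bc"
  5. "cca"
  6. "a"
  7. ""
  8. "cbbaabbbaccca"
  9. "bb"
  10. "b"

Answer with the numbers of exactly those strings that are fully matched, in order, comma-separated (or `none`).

1, 3, 4, 6, 7, 10

1. "c" → match
2. "cb" → no match
3. "ac" → match
4. "bc" → match
5. "cca" → no match
6. "a" → match
7. "" → match
8 → no match
9. "bb" → no match
10. "b" → match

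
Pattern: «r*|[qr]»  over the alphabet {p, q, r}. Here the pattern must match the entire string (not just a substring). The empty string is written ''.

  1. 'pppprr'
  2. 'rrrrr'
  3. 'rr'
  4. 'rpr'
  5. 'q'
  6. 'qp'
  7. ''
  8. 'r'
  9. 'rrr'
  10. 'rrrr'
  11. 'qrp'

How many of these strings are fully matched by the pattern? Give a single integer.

1 → no match
2 → match
3 → match
4 → no match
5 → match
6 → no match
7 → match
8 → match
9 → match
10 → match
11 → no match
Total matched: 7

7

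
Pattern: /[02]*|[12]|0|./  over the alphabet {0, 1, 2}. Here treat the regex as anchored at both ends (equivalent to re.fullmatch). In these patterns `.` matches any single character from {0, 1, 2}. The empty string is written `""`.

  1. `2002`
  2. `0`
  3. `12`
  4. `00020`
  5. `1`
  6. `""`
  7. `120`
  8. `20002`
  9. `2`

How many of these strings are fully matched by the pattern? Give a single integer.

1 → match
2 → match
3 → no match
4 → match
5 → match
6 → match
7 → no match
8 → match
9 → match
Total matched: 7

7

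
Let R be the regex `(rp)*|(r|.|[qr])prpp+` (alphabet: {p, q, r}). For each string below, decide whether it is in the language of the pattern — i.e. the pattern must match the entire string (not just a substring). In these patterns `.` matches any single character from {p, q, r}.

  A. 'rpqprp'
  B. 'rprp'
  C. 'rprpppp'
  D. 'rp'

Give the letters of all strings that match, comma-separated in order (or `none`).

B, C, D

A → no match
B → match
C → match
D → match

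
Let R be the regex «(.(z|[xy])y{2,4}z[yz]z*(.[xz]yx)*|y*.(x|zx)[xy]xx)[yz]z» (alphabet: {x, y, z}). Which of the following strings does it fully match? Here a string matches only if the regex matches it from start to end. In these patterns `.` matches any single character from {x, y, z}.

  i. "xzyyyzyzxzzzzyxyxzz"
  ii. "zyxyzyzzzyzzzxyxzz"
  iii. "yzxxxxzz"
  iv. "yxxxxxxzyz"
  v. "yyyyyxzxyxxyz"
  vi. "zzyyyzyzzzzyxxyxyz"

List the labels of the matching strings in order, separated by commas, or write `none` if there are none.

iii, v

i → no match
ii → no match
iii → match
iv → no match
v → match
vi → no match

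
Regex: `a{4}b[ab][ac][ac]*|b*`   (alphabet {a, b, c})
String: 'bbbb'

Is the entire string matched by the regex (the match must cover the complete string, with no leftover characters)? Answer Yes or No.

Yes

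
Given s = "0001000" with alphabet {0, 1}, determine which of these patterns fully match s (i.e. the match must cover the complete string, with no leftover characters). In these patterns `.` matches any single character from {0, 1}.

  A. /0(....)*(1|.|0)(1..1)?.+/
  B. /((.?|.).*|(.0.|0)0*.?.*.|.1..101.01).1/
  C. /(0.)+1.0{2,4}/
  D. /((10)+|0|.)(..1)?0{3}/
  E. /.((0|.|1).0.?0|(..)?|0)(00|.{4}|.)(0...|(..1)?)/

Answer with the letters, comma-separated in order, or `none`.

A → match
B → no match — must end with "1"
C → no match
D → match
E → match

A, D, E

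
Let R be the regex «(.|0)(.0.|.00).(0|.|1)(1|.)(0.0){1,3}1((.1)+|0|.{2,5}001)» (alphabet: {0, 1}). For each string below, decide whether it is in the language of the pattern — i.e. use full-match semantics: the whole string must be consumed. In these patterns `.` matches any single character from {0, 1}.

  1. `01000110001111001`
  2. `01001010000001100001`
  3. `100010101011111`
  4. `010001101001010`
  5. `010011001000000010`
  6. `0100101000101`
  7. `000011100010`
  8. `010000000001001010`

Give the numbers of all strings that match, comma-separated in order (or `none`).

1 → match
2 → match
3 → match
4 → match
5 → match
6 → match
7. `000011100010` → match
8 → match

1, 2, 3, 4, 5, 6, 7, 8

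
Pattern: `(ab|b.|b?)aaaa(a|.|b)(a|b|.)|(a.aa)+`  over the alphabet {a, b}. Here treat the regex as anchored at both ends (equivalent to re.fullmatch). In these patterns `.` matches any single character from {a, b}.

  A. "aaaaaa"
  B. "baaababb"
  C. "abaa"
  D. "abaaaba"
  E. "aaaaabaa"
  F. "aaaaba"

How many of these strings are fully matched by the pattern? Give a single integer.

A → match
B → no match
C → match
D → no match
E → match
F → match
Total matched: 4

4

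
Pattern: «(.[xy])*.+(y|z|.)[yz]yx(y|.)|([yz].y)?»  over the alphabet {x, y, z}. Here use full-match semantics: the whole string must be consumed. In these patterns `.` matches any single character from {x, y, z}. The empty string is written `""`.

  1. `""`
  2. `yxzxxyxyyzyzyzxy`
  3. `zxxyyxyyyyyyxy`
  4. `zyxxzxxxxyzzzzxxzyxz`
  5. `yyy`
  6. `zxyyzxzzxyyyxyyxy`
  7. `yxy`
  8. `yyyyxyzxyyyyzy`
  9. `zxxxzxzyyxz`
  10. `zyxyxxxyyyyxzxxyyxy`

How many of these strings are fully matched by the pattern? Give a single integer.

1 → match
2 → no match
3 → match
4 → match
5 → match
6 → match
7 → match
8 → no match
9 → match
10 → match
Total matched: 8

8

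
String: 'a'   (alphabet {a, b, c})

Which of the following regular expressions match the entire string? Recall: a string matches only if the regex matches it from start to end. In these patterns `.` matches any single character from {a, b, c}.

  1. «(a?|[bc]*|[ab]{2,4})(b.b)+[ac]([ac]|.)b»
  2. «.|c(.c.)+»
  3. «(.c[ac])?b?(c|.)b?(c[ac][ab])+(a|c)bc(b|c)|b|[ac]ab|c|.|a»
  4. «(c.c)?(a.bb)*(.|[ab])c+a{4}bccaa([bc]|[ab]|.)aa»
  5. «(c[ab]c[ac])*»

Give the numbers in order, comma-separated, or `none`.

2, 3

1 → no match — must end with 'b'
2 → match
3 → match
4 → no match — must end with 'aa'
5 → no match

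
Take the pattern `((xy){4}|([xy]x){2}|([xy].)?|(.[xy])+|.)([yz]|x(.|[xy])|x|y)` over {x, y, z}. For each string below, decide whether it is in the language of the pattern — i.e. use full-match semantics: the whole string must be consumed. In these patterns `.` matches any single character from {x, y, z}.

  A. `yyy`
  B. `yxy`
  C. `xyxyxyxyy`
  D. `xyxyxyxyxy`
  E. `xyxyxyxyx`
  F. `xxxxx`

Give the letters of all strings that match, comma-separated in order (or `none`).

A → match
B → match
C → match
D → match
E → match
F → match

A, B, C, D, E, F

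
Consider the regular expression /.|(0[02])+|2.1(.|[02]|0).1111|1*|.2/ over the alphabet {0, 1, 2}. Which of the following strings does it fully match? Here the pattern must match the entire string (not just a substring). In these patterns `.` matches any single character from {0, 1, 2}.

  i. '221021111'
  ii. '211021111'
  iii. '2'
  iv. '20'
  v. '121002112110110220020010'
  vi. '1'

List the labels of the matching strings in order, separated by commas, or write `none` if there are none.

i. '221021111' → match
ii. '211021111' → match
iii. '2' → match
iv. '20' → no match
v → no match
vi. '1' → match

i, ii, iii, vi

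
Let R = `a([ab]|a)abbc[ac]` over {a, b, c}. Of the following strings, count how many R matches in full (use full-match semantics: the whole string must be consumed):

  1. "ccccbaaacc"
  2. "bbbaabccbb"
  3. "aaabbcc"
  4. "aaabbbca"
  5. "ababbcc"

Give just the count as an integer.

1 → no match — must start with "a"
2 → no match — must start with "a"
3 → match
4 → no match
5 → match
Total matched: 2

2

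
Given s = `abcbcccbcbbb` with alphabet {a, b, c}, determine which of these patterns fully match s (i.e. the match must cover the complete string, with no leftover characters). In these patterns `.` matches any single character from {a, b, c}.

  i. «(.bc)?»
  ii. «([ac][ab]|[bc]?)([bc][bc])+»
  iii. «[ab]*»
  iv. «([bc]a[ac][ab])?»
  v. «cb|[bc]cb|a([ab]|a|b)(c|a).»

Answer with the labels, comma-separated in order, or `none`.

i → no match
ii → match
iii → no match
iv → no match
v → no match

ii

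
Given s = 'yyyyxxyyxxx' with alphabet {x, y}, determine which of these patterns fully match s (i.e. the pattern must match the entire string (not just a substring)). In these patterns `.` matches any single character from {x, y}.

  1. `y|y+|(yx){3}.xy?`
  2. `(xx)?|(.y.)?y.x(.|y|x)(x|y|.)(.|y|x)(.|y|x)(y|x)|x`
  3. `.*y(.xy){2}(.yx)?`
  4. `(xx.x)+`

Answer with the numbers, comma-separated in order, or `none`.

1 → no match
2 → match
3 → no match
4 → no match — must start with 'xx'

2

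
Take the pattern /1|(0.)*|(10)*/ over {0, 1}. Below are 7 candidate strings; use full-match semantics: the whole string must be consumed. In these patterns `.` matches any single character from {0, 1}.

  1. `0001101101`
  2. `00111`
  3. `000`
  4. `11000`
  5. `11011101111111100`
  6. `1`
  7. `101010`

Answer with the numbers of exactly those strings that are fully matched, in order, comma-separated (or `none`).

1 → no match
2 → no match
3 → no match
4 → no match
5 → no match
6 → match
7 → match

6, 7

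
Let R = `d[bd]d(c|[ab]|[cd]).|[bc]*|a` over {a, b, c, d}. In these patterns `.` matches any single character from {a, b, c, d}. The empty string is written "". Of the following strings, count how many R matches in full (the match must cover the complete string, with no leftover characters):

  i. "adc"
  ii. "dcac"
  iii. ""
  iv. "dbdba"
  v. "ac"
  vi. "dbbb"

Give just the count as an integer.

i. "adc" → no match
ii. "dcac" → no match
iii. "" → match
iv. "dbdba" → match
v. "ac" → no match
vi. "dbbb" → no match
Total matched: 2

2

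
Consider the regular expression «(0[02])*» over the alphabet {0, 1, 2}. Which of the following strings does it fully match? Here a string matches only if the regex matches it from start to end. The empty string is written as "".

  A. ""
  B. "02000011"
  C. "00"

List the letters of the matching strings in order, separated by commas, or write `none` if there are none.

A, C

A → match
B → no match
C → match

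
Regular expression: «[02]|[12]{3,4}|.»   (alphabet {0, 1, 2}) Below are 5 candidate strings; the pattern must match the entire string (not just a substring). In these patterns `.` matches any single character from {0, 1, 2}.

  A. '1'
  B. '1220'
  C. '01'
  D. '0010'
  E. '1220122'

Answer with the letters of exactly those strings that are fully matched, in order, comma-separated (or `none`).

A

A. '1' → match
B. '1220' → no match
C. '01' → no match
D. '0010' → no match
E. '1220122' → no match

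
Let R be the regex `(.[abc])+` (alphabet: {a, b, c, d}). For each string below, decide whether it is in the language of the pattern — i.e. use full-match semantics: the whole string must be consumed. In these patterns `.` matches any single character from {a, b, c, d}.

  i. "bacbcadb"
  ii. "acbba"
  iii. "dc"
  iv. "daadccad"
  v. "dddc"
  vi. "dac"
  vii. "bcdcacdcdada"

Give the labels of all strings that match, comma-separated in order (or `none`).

i. "bacbcadb" → match
ii. "acbba" → no match
iii. "dc" → match
iv. "daadccad" → no match
v. "dddc" → no match
vi. "dac" → no match
vii. "bcdcacdcdada" → match

i, iii, vii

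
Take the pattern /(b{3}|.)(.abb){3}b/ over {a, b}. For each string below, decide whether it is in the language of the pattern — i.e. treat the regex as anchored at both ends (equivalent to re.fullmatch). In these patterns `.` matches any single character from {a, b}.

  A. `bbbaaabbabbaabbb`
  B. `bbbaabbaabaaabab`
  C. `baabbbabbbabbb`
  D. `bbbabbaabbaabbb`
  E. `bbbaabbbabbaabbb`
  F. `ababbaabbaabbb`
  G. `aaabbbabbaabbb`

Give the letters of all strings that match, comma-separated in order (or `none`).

A → no match
B → no match — must end with `abbb`
C → match
D → no match
E → match
F → match
G → match

C, E, F, G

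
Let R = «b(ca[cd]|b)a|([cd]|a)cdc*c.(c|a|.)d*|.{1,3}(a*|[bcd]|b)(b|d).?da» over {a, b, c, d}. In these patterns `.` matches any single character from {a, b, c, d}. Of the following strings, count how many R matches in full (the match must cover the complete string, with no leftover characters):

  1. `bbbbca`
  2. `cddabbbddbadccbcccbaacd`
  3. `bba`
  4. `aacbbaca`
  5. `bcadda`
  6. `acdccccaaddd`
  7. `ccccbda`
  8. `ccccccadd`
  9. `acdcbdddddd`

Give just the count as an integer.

5

1 → no match
2 → no match
3 → match
4 → no match
5 → match
6 → match
7 → match
8 → no match
9 → match
Total matched: 5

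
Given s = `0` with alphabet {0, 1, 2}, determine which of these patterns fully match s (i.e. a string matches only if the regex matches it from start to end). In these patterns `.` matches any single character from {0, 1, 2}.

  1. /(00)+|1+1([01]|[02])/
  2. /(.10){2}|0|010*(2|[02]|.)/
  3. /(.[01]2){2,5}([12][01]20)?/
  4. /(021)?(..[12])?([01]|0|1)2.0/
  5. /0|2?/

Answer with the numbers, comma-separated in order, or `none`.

2, 5

1 → no match
2 → match
3 → no match
4 → no match
5 → match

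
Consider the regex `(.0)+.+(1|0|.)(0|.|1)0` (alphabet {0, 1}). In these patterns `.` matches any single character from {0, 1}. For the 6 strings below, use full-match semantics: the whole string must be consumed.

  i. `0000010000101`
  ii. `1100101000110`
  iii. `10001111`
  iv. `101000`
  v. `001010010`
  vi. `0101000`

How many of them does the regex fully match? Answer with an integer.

2

i → no match — must end with `0`
ii → no match
iii → no match — must end with `0`
iv → match
v → match
vi → no match
Total matched: 2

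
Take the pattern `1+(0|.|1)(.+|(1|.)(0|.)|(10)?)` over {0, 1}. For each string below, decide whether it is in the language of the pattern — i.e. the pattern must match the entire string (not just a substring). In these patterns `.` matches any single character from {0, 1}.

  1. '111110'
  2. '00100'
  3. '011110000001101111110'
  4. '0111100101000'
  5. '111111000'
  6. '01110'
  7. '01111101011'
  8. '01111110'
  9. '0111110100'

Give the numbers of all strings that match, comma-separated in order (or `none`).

1 → match
2 → no match — must start with '1'
3 → no match — must start with '1'
4 → no match — must start with '1'
5 → match
6 → no match — must start with '1'
7 → no match — must start with '1'
8 → no match — must start with '1'
9 → no match — must start with '1'

1, 5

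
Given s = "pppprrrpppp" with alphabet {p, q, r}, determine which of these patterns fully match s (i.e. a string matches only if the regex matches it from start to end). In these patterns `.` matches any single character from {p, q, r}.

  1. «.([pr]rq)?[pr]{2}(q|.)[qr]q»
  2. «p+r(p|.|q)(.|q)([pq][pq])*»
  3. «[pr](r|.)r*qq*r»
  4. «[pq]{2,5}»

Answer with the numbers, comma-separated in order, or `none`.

2

1 → no match — must end with "q"
2 → match
3 → no match — must end with "r"
4 → no match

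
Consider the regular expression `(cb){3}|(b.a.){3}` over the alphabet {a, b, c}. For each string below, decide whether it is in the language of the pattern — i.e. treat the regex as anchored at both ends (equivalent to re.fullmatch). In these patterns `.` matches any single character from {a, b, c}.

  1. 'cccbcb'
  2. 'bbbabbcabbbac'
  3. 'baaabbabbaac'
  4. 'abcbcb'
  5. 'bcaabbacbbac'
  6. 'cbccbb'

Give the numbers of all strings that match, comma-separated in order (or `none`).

1 → no match
2 → no match
3 → match
4 → no match
5 → match
6 → no match

3, 5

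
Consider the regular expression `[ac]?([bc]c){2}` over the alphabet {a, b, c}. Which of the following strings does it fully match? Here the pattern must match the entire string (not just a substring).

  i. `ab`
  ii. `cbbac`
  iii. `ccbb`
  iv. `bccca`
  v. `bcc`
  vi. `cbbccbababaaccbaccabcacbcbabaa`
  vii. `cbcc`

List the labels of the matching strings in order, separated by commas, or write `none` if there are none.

none

i. `ab` → no match — must end with `c`
ii. `cbbac` → no match
iii. `ccbb` → no match — must end with `c`
iv. `bccca` → no match — must end with `c`
v. `bcc` → no match
vi → no match — must end with `c`
vii. `cbcc` → no match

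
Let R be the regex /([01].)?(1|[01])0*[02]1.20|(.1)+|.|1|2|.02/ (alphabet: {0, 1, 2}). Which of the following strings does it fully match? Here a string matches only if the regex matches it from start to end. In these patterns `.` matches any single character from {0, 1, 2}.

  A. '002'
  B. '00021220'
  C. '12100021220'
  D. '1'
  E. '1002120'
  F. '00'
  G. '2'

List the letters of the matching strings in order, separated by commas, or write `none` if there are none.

A, B, C, D, G

A → match
B → match
C → match
D → match
E → no match
F → no match
G → match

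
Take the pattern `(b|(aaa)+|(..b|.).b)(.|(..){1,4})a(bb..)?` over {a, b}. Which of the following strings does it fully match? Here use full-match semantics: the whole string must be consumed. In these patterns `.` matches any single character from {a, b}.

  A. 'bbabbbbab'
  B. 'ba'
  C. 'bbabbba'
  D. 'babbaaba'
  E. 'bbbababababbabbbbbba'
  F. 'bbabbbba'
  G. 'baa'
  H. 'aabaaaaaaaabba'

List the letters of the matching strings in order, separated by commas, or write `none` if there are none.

C, D, F, G

A. 'bbabbbbab' → no match
B. 'ba' → no match
C. 'bbabbba' → match
D. 'babbaaba' → match
E → no match
F. 'bbabbbba' → match
G. 'baa' → match
H → no match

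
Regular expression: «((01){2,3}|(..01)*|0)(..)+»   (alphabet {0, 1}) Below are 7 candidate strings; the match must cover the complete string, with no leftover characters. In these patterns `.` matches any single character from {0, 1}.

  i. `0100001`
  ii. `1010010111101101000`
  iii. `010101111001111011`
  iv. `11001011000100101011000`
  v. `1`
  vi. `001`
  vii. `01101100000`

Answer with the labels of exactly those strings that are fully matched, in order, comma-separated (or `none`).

i, iii, vi, vii

i → match
ii → no match
iii → match
iv → no match
v → no match
vi → match
vii → match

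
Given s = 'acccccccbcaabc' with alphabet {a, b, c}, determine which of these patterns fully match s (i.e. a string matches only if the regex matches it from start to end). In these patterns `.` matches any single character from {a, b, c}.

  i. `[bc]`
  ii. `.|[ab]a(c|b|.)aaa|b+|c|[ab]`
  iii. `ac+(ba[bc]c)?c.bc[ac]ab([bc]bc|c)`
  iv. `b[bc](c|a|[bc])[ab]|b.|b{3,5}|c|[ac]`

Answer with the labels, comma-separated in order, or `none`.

i → no match
ii → no match
iii → match
iv → no match

iii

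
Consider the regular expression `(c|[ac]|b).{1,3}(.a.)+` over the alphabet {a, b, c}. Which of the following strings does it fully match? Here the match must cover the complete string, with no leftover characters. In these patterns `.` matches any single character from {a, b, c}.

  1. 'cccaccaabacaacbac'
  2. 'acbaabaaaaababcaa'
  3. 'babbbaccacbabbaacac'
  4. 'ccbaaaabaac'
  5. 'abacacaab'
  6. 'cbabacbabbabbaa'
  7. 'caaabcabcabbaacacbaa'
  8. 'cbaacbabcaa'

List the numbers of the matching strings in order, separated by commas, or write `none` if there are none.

1, 2, 3, 4, 5, 6, 7, 8

1 → match
2 → match
3 → match
4 → match
5 → match
6 → match
7 → match
8 → match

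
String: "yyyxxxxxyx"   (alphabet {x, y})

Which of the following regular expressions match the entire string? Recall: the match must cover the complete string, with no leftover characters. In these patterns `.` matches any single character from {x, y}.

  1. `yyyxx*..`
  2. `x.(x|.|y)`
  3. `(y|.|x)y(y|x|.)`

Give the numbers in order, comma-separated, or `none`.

1

1 → match
2 → no match — must start with "x"
3 → no match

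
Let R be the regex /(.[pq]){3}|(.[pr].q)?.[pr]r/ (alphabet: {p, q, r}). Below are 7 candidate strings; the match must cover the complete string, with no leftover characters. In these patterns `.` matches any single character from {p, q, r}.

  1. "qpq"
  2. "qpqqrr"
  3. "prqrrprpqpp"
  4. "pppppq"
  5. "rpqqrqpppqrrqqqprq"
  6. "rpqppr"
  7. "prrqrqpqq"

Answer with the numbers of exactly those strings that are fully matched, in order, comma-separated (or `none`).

1. "qpq" → no match
2. "qpqqrr" → no match
3. "prqrrprpqpp" → no match
4. "pppppq" → match
5 → no match
6. "rpqppr" → no match
7. "prrqrqpqq" → no match

4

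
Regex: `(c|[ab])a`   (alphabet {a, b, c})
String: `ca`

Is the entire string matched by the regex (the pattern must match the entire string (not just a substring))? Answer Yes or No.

Yes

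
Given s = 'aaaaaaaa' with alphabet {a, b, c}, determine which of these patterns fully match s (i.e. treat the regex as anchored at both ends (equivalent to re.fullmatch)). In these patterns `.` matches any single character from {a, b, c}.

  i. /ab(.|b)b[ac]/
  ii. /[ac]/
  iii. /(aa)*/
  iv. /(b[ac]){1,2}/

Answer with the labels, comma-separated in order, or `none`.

i → no match — must start with 'ab'
ii → no match
iii → match
iv → no match — must start with 'b'

iii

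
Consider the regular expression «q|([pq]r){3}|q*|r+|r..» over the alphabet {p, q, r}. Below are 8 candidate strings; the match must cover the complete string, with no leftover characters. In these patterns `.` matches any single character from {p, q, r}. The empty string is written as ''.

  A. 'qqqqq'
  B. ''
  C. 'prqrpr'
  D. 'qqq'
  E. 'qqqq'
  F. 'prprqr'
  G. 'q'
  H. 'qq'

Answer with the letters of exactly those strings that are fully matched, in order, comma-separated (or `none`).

A → match
B → match
C → match
D → match
E → match
F → match
G → match
H → match

A, B, C, D, E, F, G, H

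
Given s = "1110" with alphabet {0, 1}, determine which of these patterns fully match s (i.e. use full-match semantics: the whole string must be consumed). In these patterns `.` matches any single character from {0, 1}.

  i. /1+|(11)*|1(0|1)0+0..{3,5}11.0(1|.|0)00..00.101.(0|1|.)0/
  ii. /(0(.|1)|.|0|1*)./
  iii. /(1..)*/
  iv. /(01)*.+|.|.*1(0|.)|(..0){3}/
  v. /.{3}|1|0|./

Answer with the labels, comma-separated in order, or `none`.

i → no match
ii → match
iii → no match
iv → match
v → no match

ii, iv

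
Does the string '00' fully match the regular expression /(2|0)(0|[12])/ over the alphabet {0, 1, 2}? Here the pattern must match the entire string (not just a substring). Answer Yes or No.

Yes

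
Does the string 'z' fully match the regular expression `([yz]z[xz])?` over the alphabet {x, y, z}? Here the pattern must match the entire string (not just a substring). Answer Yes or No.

No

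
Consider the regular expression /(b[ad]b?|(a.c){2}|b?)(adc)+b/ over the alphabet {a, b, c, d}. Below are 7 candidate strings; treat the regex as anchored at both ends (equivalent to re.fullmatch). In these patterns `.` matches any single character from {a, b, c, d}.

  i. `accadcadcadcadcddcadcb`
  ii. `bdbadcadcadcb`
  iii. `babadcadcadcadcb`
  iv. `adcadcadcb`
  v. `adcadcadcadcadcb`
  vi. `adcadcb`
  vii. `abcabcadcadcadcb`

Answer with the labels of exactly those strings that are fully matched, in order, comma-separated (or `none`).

ii, iii, iv, v, vi, vii

i → no match
ii → match
iii → match
iv → match
v → match
vi → match
vii → match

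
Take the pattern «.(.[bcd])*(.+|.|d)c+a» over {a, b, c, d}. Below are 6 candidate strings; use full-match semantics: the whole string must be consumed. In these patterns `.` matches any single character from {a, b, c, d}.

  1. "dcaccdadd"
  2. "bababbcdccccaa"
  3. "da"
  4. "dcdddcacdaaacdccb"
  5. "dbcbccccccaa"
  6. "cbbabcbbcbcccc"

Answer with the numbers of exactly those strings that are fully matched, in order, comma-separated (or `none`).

1 → no match — must end with "ca"
2 → no match — must end with "ca"
3 → no match — must end with "ca"
4 → no match — must end with "ca"
5 → no match — must end with "ca"
6 → no match — must end with "ca"

none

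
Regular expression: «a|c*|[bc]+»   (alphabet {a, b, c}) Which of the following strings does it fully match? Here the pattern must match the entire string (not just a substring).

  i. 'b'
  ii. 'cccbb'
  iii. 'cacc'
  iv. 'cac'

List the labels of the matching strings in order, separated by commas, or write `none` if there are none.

i, ii

i. 'b' → match
ii. 'cccbb' → match
iii. 'cacc' → no match
iv. 'cac' → no match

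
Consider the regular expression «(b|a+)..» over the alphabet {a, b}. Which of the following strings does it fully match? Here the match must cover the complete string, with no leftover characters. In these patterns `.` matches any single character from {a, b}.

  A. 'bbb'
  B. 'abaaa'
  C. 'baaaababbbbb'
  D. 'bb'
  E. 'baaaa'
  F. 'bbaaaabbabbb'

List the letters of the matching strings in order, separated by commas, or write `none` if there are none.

A

A. 'bbb' → match
B. 'abaaa' → no match
C. 'baaaababbbbb' → no match
D. 'bb' → no match
E. 'baaaa' → no match
F. 'bbaaaabbabbb' → no match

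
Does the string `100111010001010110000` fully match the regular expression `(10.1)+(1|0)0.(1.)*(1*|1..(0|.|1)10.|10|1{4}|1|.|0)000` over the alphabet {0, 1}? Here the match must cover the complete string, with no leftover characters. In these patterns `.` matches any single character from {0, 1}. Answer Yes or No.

No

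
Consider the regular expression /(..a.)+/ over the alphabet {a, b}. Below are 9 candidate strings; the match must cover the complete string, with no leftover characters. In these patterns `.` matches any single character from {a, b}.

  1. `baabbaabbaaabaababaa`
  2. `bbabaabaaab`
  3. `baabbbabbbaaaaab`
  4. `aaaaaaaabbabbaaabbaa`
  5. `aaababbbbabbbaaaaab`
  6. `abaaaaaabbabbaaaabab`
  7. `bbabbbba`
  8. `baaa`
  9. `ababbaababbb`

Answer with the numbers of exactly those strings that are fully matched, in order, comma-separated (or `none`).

1, 3, 4, 6, 8

1 → match
2 → no match
3 → match
4 → match
5 → no match
6 → match
7 → no match
8 → match
9 → no match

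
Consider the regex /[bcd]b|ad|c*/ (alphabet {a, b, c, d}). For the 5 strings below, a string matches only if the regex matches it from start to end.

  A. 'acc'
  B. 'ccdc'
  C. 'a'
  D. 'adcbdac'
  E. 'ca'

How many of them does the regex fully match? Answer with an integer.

0

A. 'acc' → no match
B. 'ccdc' → no match
C. 'a' → no match
D. 'adcbdac' → no match
E. 'ca' → no match
Total matched: 0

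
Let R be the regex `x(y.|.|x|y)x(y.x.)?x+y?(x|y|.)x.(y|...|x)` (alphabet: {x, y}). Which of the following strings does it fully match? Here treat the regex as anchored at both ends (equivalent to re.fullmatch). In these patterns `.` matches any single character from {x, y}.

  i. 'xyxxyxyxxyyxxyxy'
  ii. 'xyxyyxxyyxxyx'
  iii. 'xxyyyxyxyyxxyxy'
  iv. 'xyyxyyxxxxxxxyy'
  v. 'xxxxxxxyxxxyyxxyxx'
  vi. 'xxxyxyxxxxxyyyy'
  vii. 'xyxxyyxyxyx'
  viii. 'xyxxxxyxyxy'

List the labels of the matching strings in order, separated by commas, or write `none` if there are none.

iv, vii

i → no match
ii → no match
iii → no match
iv → match
v → no match
vi → no match
vii → match
viii → no match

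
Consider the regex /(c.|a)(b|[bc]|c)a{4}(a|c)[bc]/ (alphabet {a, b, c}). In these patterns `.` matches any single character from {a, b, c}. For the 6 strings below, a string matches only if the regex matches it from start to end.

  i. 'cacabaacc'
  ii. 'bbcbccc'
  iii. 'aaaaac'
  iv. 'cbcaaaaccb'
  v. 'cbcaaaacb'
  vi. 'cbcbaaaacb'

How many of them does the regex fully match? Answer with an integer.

1

i → no match
ii → no match
iii → no match
iv → no match
v → match
vi → no match
Total matched: 1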